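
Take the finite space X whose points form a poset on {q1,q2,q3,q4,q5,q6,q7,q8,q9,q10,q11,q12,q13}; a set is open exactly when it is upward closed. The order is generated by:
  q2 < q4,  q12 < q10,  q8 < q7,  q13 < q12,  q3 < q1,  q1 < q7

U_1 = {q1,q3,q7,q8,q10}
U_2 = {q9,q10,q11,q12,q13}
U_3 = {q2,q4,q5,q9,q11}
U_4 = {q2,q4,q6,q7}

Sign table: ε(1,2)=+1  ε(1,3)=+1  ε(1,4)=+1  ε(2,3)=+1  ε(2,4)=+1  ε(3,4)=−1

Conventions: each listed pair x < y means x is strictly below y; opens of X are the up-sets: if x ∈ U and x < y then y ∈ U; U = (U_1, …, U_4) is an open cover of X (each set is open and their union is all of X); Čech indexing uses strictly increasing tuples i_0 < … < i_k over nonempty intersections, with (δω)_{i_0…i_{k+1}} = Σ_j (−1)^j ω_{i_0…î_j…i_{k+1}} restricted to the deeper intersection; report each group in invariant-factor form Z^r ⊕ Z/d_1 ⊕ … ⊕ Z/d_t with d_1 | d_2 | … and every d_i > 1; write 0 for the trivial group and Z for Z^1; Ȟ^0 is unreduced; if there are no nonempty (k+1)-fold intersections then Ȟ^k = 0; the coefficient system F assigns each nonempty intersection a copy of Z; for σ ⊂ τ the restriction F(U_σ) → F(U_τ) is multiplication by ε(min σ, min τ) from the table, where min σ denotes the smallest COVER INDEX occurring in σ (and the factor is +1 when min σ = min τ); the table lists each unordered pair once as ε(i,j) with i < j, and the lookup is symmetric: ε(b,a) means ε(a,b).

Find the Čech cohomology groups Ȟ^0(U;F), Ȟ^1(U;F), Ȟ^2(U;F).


Ȟ^0 ≅ 0; Ȟ^1 ≅ Z/2; Ȟ^2 ≅ 0

nonempty intersections:
  U12={q10} U14={q7} U23={q9,q11} U34={q2,q4}
C dims 4,4; δ0: rk 4, SNF 1^3·2
Ȟ^0: (4−4)−0=0 ⇒ 0
Ȟ^1: (4−0)−4=0 plus torsion [2] ⇒ Z/2
Ȟ^2: (0−0)−0=0 ⇒ 0


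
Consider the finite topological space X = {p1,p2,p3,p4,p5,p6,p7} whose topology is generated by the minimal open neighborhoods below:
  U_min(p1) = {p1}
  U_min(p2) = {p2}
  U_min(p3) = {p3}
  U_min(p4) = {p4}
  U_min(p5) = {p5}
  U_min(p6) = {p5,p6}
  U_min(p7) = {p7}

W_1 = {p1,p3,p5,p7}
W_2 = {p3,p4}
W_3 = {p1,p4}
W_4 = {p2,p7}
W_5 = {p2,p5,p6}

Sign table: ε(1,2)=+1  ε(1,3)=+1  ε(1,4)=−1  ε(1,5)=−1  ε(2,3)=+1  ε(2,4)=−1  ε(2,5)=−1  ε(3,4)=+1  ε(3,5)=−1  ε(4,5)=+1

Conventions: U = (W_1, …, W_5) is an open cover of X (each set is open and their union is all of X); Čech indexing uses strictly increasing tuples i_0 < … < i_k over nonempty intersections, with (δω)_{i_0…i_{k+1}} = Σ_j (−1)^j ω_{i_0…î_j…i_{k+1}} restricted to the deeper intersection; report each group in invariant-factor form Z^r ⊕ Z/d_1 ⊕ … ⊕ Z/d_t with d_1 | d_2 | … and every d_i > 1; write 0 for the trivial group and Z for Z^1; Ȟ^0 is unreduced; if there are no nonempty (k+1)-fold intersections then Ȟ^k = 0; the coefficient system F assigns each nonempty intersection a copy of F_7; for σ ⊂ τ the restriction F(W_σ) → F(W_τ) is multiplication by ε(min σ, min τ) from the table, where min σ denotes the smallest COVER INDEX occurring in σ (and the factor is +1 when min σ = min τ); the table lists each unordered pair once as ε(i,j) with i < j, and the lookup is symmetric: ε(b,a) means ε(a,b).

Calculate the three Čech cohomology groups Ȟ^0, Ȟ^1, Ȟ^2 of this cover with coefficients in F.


Ȟ^0 = Z/7, Ȟ^1 = Z/7 ⊕ Z/7 and Ȟ^2 = 0

cover nerve:
  W12={p3} W13={p1} W14={p7} W15={p5} W23={p4} W45={p2}
C dims 5,6; δ0: rk_F7 4
Ȟ^0: (5−4)−0=1 ⇒ Z/7
Ȟ^1: (6−0)−4=2 ⇒ Z/7 ⊕ Z/7
Ȟ^2: (0−0)−0=0 ⇒ 0


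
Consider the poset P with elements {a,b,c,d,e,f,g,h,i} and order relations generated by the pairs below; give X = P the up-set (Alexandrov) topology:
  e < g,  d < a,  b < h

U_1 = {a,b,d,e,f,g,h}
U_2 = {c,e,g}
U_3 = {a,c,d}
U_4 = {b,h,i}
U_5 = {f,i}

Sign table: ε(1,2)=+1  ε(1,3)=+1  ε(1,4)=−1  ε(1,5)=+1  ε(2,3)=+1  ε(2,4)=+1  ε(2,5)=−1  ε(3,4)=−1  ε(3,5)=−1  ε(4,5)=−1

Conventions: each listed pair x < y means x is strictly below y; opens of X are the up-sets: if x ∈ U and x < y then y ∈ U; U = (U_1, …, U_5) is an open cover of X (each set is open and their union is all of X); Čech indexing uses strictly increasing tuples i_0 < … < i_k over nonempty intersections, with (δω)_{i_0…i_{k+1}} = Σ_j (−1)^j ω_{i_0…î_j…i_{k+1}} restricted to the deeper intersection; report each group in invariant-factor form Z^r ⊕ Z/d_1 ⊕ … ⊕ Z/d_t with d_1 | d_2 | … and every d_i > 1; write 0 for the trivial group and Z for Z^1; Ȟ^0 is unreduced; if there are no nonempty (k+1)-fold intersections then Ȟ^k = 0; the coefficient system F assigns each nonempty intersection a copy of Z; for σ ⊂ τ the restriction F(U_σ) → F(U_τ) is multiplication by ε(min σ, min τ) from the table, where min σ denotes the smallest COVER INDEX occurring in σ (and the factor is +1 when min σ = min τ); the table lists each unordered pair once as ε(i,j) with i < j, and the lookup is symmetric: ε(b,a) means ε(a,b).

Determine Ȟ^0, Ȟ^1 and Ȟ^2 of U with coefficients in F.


nonempty intersections:
  U12={e,g} U13={a,d} U14={b,h} U15={f} U23={c} U45={i}
C dims 5,6; δ0: rk 4, SNF 1^4
Ȟ^0: (5−4)−0=1 ⇒ Z
Ȟ^1: (6−0)−4=2 ⇒ Z^2
Ȟ^2: (0−0)−0=0 ⇒ 0

Ȟ^0 ≅ Z, Ȟ^1 ≅ Z^2, Ȟ^2 ≅ 0


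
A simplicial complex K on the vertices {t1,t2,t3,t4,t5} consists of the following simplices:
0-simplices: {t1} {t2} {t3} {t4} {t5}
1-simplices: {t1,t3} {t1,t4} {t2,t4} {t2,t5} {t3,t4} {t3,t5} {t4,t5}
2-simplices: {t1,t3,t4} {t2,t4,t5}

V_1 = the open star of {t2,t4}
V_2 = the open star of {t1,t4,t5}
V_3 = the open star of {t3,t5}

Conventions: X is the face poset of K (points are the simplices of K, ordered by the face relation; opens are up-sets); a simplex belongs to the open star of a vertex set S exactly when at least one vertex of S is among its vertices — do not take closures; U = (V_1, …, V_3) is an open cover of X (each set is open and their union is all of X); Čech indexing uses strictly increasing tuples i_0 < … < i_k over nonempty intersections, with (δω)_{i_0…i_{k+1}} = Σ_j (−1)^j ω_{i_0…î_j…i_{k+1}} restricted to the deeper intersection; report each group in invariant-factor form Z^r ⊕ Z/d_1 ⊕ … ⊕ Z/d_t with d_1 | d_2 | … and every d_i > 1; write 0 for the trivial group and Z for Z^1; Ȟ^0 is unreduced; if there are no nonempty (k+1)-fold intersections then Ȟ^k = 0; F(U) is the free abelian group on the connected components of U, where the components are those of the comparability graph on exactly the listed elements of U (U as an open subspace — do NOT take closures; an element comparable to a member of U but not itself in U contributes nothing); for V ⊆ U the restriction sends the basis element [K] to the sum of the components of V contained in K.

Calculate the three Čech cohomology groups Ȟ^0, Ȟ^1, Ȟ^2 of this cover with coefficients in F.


Ȟ^0(U;F) ≅ Z; Ȟ^1(U;F) ≅ Z; Ȟ^2(U;F) ≅ 0

nerve simplices:
  V1={{t2},{t4},{t1,t4},{t2,t4},{t2,t5},{t3,t4},{t4,t5},{t1,t3,t4},{t2,t4,t5}} V2={{t1},{t4},{t5},{t1,t3},{t1,t4},{t2,t4},{t2,t5},{t3,t4},{t3,t5},{t4,t5},{t1,t3,t4},{t2,t4,t5}} V3={{t3},{t5},{t1,t3},{t2,t5},{t3,t4},{t3,t5},{t4,t5},{t1,t3,t4},{t2,t4,t5}}
  V12={{t4},{t1,t4},{t2,t4},{t2,t5},{t3,t4},{t4,t5},{t1,t3,t4},{t2,t4,t5}} V13={{t2,t5},{t3,t4},{t4,t5},{t1,t3,t4},{t2,t4,t5}} V23={{t5},{t1,t3},{t2,t5},{t3,t4},{t3,t5},{t4,t5},{t1,t3,t4},{t2,t4,t5}}
  V123={{t2,t5},{t3,t4},{t4,t5},{t1,t3,t4},{t2,t4,t5}}
components per intersection:
  V1: {{t2},{t4},{t1,t4},{t2,t4},{t2,t5},{t3,t4},{t4,t5},{t1,t3,t4},{t2,t4,t5}}
  V2: {{t1},{t4},{t5},{t1,t3},{t1,t4},{t2,t4},{t2,t5},{t3,t4},{t3,t5},{t4,t5},{t1,t3,t4},{t2,t4,t5}}
  V3: {{t3},{t5},{t1,t3},{t2,t5},{t3,t4},{t3,t5},{t4,t5},{t1,t3,t4},{t2,t4,t5}}
  V12: {{t4},{t1,t4},{t2,t4},{t2,t5},{t3,t4},{t4,t5},{t1,t3,t4},{t2,t4,t5}}
  V13: {{t2,t5},{t4,t5},{t2,t4,t5}} {{t3,t4},{t1,t3,t4}}
  V23: {{t5},{t2,t5},{t3,t5},{t4,t5},{t2,t4,t5}} {{t1,t3},{t3,t4},{t1,t3,t4}}
  V123: {{t2,t5},{t4,t5},{t2,t4,t5}} {{t3,t4},{t1,t3,t4}}
C dims 3,5,2; δ0: rk 2, SNF 1^2; δ1: rk 2, SNF 1^2
degree 0: 3−2−0 = 1 → Ȟ^0 ≅ Z
degree 1: 5−2−2 = 1 → Ȟ^1 ≅ Z
degree 2: 2−0−2 = 0 → Ȟ^2 ≅ 0


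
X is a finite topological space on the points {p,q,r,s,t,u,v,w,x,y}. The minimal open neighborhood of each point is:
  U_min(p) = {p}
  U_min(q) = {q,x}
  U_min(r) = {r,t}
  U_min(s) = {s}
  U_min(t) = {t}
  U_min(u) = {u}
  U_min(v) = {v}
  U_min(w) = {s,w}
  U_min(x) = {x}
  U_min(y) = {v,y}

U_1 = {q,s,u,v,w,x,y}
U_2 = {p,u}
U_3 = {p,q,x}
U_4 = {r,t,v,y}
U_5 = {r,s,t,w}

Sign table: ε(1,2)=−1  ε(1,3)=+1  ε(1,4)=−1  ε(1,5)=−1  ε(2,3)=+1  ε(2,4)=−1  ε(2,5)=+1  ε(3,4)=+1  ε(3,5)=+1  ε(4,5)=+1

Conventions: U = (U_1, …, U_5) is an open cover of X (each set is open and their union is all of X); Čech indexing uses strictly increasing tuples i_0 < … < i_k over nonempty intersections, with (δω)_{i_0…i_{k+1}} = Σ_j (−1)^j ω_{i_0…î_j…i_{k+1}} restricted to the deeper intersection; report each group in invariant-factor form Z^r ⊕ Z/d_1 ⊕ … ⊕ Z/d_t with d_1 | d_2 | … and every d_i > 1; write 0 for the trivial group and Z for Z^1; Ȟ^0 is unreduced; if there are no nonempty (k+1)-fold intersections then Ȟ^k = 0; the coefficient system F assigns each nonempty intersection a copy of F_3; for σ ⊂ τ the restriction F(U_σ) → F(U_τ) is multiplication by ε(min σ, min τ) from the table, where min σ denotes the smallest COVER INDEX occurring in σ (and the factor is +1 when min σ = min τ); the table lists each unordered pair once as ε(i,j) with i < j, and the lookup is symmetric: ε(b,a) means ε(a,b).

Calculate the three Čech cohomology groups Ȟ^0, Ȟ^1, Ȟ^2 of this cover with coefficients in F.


cover nerve:
  U12={u} U13={q,x} U14={v,y} U15={s,w} U23={p} U45={r,t}
C dims 5,6; δ0: rk_F3 5
Ȟ^0: (5−5)−0=0 ⇒ 0
Ȟ^1: (6−0)−5=1 ⇒ Z/3
Ȟ^2: (0−0)−0=0 ⇒ 0

Ȟ^0 ≅ 0,  Ȟ^1 ≅ Z/3,  Ȟ^2 ≅ 0


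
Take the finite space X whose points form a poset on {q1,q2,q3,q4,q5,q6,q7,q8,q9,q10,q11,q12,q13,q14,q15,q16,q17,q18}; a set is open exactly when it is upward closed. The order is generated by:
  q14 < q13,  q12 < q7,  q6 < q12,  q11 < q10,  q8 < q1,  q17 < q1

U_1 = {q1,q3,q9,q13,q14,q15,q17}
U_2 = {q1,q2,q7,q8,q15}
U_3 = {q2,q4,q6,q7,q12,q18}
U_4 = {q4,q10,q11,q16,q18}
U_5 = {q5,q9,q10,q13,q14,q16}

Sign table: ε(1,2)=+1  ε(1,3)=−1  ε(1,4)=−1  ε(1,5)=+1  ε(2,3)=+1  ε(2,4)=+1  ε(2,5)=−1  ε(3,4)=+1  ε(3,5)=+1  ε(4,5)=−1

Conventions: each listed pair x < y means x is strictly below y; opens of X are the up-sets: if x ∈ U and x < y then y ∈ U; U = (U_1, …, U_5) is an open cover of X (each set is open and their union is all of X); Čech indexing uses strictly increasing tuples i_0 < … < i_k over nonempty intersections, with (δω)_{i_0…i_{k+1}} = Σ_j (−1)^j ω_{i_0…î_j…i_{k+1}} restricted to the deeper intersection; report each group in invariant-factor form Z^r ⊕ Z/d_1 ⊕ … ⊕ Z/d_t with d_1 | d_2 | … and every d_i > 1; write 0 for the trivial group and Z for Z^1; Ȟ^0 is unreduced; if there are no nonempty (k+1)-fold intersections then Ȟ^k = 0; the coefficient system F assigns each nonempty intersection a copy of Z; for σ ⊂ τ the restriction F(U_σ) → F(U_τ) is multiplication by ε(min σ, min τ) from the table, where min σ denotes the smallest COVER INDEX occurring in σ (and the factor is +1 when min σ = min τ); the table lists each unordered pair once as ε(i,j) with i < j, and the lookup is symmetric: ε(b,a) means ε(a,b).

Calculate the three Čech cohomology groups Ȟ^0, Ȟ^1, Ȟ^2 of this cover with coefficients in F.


Ȟ^0(U;F) ≅ 0, Ȟ^1(U;F) ≅ Z/2, Ȟ^2(U;F) ≅ 0

nonempty overlaps:
  U12={q1,q15} U15={q9,q13,q14} U23={q2,q7} U34={q4,q18} U45={q10,q16}
C dims 5,5; δ0: rk 5, SNF 1^4·2
degree 0: 5−5−0 = 0 → Ȟ^0 ≅ 0
degree 1: 5−0−5 = 0 plus torsion [2] → Ȟ^1 ≅ Z/2
degree 2: 0−0−0 = 0 → Ȟ^2 ≅ 0


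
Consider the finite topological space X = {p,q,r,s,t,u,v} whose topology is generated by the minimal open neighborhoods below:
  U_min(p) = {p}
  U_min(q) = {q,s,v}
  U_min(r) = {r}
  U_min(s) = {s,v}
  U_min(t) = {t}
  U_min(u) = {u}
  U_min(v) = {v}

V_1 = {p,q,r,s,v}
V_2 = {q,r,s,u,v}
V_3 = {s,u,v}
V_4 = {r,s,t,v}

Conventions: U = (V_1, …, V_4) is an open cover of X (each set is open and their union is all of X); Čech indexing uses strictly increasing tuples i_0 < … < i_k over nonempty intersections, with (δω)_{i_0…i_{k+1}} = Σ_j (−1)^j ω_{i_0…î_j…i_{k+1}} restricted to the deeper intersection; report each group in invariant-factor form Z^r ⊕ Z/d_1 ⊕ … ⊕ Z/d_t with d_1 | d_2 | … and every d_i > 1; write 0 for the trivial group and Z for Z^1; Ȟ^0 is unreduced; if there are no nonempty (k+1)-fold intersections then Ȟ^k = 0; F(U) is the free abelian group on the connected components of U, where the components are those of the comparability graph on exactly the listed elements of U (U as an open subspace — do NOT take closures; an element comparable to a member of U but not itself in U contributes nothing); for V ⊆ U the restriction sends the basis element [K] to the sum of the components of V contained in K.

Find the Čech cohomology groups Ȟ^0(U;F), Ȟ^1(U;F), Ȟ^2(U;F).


Ȟ^0(U;F) ≅ Z^5, Ȟ^1(U;F) ≅ 0, Ȟ^2(U;F) ≅ 0

cover nerve:
  V12={q,r,s,v} V13={s,v} V14={r,s,v} V23={s,u,v} V24={r,s,v} V34={s,v}
  V123={s,v} V124={r,s,v} V134={s,v} V234={s,v}
  V1234={s,v}
components per intersection:
  V1: {p} {q,s,v} {r}
  V2: {q,s,v} {r} {u}
  V3: {s,v} {u}
  V4: {r} {s,v} {t}
  V12: {q,s,v} {r}
  V13: {s,v}
  V14: {r} {s,v}
  V23: {s,v} {u}
  V24: {r} {s,v}
  V34: {s,v}
  V123: {s,v}
  V124: {r} {s,v}
  V134: {s,v}
  V234: {s,v}
  V1234: {s,v}
C dims 11,10,5,1; δ0: rk 6, SNF 1^6; δ1: rk 4, SNF 1^4; δ2: rk 1, SNF 1^1
Ȟ^0: (11−6)−0=5 ⇒ Z^5
Ȟ^1: (10−4)−6=0 ⇒ 0
Ȟ^2: (5−1)−4=0 ⇒ 0


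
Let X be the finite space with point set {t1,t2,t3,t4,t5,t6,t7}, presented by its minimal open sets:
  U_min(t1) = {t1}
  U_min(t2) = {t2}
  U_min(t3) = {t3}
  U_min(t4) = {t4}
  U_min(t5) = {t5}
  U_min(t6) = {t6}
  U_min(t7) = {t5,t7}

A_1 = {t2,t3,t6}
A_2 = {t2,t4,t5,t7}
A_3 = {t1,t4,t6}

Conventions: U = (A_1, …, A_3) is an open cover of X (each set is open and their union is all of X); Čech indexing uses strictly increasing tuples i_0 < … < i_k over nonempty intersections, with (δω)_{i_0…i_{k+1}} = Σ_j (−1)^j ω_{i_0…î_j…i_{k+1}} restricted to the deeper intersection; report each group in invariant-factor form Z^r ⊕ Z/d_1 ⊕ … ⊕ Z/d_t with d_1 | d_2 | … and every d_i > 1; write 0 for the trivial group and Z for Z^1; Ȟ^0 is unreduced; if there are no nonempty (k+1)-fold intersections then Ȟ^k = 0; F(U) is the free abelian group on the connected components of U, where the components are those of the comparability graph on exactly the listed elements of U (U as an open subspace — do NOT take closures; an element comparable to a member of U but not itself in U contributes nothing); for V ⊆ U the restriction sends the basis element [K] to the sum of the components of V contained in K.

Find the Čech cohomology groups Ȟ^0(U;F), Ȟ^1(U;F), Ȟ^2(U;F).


cover nerve:
  A12={t2} A13={t6} A23={t4}
components per intersection:
  A1: {t2} {t3} {t6}
  A2: {t2} {t4} {t5,t7}
  A3: {t1} {t4} {t6}
  A12: {t2}
  A13: {t6}
  A23: {t4}
C dims 9,3; δ0: rk 3, SNF 1^3
Ȟ^0: (9−3)−0=6 ⇒ Z^6
Ȟ^1: (3−0)−3=0 ⇒ 0
Ȟ^2: (0−0)−0=0 ⇒ 0

Ȟ^0(U;F) ≅ Z^6; Ȟ^1(U;F) ≅ 0; Ȟ^2(U;F) ≅ 0


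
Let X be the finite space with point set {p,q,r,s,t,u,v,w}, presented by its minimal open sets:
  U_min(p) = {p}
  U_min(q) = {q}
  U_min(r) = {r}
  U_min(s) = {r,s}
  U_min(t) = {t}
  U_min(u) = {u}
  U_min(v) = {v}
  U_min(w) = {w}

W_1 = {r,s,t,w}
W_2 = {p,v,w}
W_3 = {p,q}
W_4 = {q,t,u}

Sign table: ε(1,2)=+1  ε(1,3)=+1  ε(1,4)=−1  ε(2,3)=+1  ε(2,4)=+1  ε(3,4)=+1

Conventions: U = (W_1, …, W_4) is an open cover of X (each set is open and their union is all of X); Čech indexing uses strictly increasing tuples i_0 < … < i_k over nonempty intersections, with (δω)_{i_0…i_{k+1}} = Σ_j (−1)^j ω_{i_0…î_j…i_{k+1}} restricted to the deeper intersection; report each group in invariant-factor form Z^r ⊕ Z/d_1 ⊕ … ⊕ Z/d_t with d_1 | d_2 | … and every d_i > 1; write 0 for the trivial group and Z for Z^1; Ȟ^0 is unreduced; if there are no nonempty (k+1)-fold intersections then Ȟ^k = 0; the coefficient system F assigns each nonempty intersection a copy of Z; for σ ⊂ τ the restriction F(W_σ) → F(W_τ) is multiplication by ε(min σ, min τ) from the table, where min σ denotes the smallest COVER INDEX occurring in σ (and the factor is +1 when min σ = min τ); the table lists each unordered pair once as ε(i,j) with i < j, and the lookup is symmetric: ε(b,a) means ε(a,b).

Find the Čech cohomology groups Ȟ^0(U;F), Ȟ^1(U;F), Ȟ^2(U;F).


nerve simplices:
  W12={w} W14={t} W23={p} W34={q}
C dims 4,4; δ0: rk 4, SNF 1^3·2
degree 0: 4−4−0 = 0 → Ȟ^0 ≅ 0
degree 1: 4−0−4 = 0 plus torsion [2] → Ȟ^1 ≅ Z/2
degree 2: 0−0−0 = 0 → Ȟ^2 ≅ 0

Ȟ^0 ≅ 0, Ȟ^1 ≅ Z/2, Ȟ^2 ≅ 0


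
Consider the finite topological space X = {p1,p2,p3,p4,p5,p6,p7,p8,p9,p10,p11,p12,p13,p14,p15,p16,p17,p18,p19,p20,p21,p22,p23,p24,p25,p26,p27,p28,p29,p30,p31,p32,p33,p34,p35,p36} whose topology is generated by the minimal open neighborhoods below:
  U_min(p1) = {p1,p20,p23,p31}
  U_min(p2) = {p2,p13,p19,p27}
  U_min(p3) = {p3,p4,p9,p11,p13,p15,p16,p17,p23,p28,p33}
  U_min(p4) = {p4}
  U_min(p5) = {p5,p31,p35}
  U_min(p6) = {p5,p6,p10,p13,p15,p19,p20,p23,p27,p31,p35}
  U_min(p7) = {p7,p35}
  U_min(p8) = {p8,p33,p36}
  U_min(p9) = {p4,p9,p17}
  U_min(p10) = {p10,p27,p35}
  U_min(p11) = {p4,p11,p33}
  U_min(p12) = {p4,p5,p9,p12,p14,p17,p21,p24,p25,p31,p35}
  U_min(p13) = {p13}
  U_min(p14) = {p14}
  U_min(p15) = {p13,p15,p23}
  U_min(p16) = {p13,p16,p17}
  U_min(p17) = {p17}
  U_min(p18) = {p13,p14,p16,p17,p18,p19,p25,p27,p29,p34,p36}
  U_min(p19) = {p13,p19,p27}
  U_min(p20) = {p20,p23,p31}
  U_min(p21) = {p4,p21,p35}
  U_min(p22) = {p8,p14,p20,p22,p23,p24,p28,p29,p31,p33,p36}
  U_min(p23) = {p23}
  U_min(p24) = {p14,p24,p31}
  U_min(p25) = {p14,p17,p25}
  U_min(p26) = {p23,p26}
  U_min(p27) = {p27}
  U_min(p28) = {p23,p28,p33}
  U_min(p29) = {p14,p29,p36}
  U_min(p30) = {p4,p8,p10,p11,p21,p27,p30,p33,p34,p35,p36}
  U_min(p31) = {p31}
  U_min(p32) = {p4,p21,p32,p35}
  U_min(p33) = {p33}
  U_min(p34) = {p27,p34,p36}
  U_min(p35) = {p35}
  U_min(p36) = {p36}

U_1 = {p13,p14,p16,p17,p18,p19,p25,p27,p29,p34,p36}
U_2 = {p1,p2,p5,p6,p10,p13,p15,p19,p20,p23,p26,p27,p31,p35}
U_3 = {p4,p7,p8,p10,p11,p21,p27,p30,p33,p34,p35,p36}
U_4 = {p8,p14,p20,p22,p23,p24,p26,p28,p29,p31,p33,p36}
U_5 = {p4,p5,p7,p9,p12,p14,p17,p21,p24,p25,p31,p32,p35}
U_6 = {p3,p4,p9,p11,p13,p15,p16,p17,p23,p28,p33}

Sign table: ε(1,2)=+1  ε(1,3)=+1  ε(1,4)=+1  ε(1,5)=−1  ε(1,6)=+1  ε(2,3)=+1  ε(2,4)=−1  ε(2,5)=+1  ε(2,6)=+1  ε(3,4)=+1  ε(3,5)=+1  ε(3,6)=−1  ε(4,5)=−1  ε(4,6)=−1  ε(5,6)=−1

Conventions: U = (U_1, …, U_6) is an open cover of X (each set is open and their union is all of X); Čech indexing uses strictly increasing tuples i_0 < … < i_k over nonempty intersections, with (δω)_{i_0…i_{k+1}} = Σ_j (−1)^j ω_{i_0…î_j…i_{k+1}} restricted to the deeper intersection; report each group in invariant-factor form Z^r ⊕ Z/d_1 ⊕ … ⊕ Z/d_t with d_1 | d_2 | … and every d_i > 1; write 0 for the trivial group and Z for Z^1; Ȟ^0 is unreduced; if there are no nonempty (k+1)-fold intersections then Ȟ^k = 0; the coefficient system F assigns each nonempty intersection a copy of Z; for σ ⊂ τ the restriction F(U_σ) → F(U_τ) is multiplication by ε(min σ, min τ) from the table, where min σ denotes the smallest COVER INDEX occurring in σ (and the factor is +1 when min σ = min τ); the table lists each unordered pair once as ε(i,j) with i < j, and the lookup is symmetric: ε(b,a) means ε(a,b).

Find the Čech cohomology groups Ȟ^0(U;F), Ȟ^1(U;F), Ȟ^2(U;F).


nerve simplices:
  U12={p13,p19,p27} U13={p27,p34,p36} U14={p14,p29,p36} U15={p14,p17,p25} U16={p13,p16,p17} U23={p10,p27,p35} U24={p20,p23,p26,p31} U25={p5,p31,p35} U26={p13,p15,p23} U34={p8,p33,p36} U35={p4,p7,p21,p35} U36={p4,p11,p33} U45={p14,p24,p31} U46={p23,p28,p33} U56={p4,p9,p17}
  U123={p27} U126={p13} U134={p36} U145={p14} U156={p17} U235={p35} U245={p31} U246={p23} U346={p33} U356={p4}
C dims 6,15,10; δ0: rk 6, SNF 1^5·2; δ1: rk 9, SNF 1^9
degree 0: 6−6−0 = 0 → Ȟ^0 ≅ 0
degree 1: 15−9−6 = 0 plus torsion [2] → Ȟ^1 ≅ Z/2
degree 2: 10−0−9 = 1 → Ȟ^2 ≅ Z

Ȟ^0(U;F) ≅ 0, Ȟ^1(U;F) ≅ Z/2 and Ȟ^2(U;F) ≅ Z


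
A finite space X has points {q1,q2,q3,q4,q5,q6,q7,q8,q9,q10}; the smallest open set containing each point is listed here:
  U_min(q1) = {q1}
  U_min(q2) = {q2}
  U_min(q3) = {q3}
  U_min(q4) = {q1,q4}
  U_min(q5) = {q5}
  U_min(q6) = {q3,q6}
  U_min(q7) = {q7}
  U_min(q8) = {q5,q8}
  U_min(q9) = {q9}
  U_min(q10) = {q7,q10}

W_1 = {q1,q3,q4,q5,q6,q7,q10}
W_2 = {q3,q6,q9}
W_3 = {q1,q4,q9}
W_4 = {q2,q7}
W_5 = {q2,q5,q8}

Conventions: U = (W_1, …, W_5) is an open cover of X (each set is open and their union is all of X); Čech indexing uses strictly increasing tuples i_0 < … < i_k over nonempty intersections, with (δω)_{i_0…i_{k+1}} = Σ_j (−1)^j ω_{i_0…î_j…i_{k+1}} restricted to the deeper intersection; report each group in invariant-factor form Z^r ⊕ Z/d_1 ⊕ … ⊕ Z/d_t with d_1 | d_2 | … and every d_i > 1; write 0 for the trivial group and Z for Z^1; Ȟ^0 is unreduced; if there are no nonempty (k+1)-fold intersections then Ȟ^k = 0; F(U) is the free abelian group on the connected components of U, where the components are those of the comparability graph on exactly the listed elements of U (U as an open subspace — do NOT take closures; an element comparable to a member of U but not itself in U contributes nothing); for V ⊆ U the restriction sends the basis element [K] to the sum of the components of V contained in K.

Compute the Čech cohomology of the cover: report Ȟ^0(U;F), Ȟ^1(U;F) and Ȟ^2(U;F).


nonempty overlaps:
  W12={q3,q6} W13={q1,q4} W14={q7} W15={q5} W23={q9} W45={q2}
components per intersection:
  W1: {q1,q4} {q3,q6} {q5} {q7,q10}
  W2: {q3,q6} {q9}
  W3: {q1,q4} {q9}
  W4: {q2} {q7}
  W5: {q2} {q5,q8}
  W12: {q3,q6}
  W13: {q1,q4}
  W14: {q7}
  W15: {q5}
  W23: {q9}
  W45: {q2}
C dims 12,6; δ0: rk 6, SNF 1^6
degree 0: 12−6−0 = 6 → Ȟ^0 ≅ Z^6
degree 1: 6−0−6 = 0 → Ȟ^1 ≅ 0
degree 2: 0−0−0 = 0 → Ȟ^2 ≅ 0

Ȟ^0(U;F) ≅ Z^6,  Ȟ^1(U;F) ≅ 0,  Ȟ^2(U;F) ≅ 0


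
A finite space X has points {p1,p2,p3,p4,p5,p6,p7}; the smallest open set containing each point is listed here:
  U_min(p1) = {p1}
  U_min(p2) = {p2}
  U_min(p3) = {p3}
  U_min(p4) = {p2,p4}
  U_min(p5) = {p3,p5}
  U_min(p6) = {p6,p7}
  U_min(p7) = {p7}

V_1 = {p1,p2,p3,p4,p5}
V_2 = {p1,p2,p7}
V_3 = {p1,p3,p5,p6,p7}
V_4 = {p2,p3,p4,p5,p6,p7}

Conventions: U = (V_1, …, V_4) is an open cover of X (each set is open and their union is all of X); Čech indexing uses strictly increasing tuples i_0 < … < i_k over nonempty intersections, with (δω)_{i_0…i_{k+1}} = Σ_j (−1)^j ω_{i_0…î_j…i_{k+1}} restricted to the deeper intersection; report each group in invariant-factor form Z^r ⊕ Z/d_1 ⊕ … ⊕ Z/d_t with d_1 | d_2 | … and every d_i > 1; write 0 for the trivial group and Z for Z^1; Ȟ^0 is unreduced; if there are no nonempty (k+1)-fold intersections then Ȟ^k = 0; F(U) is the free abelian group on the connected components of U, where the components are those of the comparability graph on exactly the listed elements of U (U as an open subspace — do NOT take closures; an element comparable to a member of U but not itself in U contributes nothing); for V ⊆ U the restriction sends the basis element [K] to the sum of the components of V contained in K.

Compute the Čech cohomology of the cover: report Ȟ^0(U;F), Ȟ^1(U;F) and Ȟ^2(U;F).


intersection data:
  V12={p1,p2} V13={p1,p3,p5} V14={p2,p3,p4,p5} V23={p1,p7} V24={p2,p7} V34={p3,p5,p6,p7}
  V123={p1} V124={p2} V134={p3,p5} V234={p7}
components per intersection:
  V1: {p1} {p2,p4} {p3,p5}
  V2: {p1} {p2} {p7}
  V3: {p1} {p3,p5} {p6,p7}
  V4: {p2,p4} {p3,p5} {p6,p7}
  V12: {p1} {p2}
  V13: {p1} {p3,p5}
  V14: {p2,p4} {p3,p5}
  V23: {p1} {p7}
  V24: {p2} {p7}
  V34: {p3,p5} {p6,p7}
  V123: {p1}
  V124: {p2}
  V134: {p3,p5}
  V234: {p7}
C dims 12,12,4; δ0: rk 8, SNF 1^8; δ1: rk 4, SNF 1^4
Ȟ^0 = (12 − 8) − 0 = 4, so Ȟ^0 ≅ Z^4
Ȟ^1 = (12 − 4) − 8 = 0, so Ȟ^1 ≅ 0
Ȟ^2 = (4 − 0) − 4 = 0, so Ȟ^2 ≅ 0

Ȟ^0 ≅ Z^4; Ȟ^1 ≅ 0; Ȟ^2 ≅ 0


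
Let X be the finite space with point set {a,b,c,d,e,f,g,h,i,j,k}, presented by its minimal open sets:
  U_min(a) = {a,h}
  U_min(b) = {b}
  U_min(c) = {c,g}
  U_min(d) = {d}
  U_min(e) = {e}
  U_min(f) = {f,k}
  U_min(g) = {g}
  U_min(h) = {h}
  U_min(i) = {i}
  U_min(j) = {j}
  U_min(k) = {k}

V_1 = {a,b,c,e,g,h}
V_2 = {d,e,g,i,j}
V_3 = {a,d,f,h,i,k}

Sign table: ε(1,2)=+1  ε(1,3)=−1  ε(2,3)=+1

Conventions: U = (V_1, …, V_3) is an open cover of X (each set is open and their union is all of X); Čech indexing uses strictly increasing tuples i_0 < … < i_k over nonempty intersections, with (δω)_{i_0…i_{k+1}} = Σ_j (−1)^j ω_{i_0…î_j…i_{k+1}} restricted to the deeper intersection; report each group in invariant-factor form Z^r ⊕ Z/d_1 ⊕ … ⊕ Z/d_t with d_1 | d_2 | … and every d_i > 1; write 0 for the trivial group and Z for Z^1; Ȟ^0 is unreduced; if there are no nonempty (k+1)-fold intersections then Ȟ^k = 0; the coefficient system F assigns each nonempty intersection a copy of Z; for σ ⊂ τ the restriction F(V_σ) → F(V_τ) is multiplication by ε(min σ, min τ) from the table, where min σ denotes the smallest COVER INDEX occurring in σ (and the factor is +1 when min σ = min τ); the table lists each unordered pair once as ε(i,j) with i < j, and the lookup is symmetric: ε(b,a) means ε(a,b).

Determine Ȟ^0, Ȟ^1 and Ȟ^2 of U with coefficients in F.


cover nerve:
  V12={e,g} V13={a,h} V23={d,i}
C dims 3,3; δ0: rk 3, SNF 1^2·2
Ȟ^0: (3−3)−0=0 ⇒ 0
Ȟ^1: (3−0)−3=0 plus torsion [2] ⇒ Z/2
Ȟ^2: (0−0)−0=0 ⇒ 0

Ȟ^0 = 0; Ȟ^1 = Z/2; Ȟ^2 = 0


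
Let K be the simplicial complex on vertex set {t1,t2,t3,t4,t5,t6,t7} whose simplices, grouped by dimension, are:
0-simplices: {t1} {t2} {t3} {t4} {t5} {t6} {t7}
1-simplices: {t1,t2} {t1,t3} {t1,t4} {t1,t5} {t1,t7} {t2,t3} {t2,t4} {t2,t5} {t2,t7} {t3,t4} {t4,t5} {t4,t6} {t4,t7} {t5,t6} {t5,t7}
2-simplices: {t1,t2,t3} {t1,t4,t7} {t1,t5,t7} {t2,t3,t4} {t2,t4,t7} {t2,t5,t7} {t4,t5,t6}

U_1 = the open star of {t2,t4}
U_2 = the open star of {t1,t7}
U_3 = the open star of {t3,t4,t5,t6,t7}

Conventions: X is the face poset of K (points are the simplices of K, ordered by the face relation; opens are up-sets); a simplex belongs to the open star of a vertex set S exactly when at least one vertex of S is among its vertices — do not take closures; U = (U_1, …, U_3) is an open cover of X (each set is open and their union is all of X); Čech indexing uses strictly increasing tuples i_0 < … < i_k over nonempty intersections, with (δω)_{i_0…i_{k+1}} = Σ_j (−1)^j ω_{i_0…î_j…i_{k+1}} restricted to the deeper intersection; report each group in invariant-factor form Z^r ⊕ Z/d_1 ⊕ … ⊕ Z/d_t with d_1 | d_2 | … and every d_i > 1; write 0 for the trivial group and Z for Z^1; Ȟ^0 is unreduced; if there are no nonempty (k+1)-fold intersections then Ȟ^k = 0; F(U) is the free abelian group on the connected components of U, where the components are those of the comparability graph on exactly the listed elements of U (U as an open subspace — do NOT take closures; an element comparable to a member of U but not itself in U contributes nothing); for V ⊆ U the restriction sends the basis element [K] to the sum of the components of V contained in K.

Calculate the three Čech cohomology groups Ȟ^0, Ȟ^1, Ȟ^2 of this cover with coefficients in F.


Ȟ^0(U;F) ≅ Z; Ȟ^1(U;F) ≅ Z; Ȟ^2(U;F) ≅ 0

nerve simplices:
  U1={{t2},{t4},{t1,t2},{t1,t4},{t2,t3},{t2,t4},{t2,t5},{t2,t7},{t3,t4},{t4,t5},{t4,t6},{t4,t7},{t1,t2,t3},{t1,t4,t7},{t2,t3,t4},{t2,t4,t7},{t2,t5,t7},{t4,t5,t6}} U2={{t1},{t7},{t1,t2},{t1,t3},{t1,t4},{t1,t5},{t1,t7},{t2,t7},{t4,t7},{t5,t7},{t1,t2,t3},{t1,t4,t7},{t1,t5,t7},{t2,t4,t7},{t2,t5,t7}} U3={{t3},{t4},{t5},{t6},{t7},{t1,t3},{t1,t4},{t1,t5},{t1,t7},{t2,t3},{t2,t4},{t2,t5},{t2,t7},{t3,t4},{t4,t5},{t4,t6},{t4,t7},{t5,t6},{t5,t7},{t1,t2,t3},{t1,t4,t7},{t1,t5,t7},{t2,t3,t4},{t2,t4,t7},{t2,t5,t7},{t4,t5,t6}}
  U12={{t1,t2},{t1,t4},{t2,t7},{t4,t7},{t1,t2,t3},{t1,t4,t7},{t2,t4,t7},{t2,t5,t7}} U13={{t4},{t1,t4},{t2,t3},{t2,t4},{t2,t5},{t2,t7},{t3,t4},{t4,t5},{t4,t6},{t4,t7},{t1,t2,t3},{t1,t4,t7},{t2,t3,t4},{t2,t4,t7},{t2,t5,t7},{t4,t5,t6}} U23={{t7},{t1,t3},{t1,t4},{t1,t5},{t1,t7},{t2,t7},{t4,t7},{t5,t7},{t1,t2,t3},{t1,t4,t7},{t1,t5,t7},{t2,t4,t7},{t2,t5,t7}}
  U123={{t1,t4},{t2,t7},{t4,t7},{t1,t2,t3},{t1,t4,t7},{t2,t4,t7},{t2,t5,t7}}
components per intersection:
  U1: {{t2},{t4},{t1,t2},{t1,t4},{t2,t3},{t2,t4},{t2,t5},{t2,t7},{t3,t4},{t4,t5},{t4,t6},{t4,t7},{t1,t2,t3},{t1,t4,t7},{t2,t3,t4},{t2,t4,t7},{t2,t5,t7},{t4,t5,t6}}
  U2: {{t1},{t7},{t1,t2},{t1,t3},{t1,t4},{t1,t5},{t1,t7},{t2,t7},{t4,t7},{t5,t7},{t1,t2,t3},{t1,t4,t7},{t1,t5,t7},{t2,t4,t7},{t2,t5,t7}}
  U3: {{t3},{t4},{t5},{t6},{t7},{t1,t3},{t1,t4},{t1,t5},{t1,t7},{t2,t3},{t2,t4},{t2,t5},{t2,t7},{t3,t4},{t4,t5},{t4,t6},{t4,t7},{t5,t6},{t5,t7},{t1,t2,t3},{t1,t4,t7},{t1,t5,t7},{t2,t3,t4},{t2,t4,t7},{t2,t5,t7},{t4,t5,t6}}
  U12: {{t1,t2},{t1,t2,t3}} {{t1,t4},{t2,t7},{t4,t7},{t1,t4,t7},{t2,t4,t7},{t2,t5,t7}}
  U13: {{t4},{t1,t4},{t2,t3},{t2,t4},{t2,t5},{t2,t7},{t3,t4},{t4,t5},{t4,t6},{t4,t7},{t1,t2,t3},{t1,t4,t7},{t2,t3,t4},{t2,t4,t7},{t2,t5,t7},{t4,t5,t6}}
  U23: {{t7},{t1,t4},{t1,t5},{t1,t7},{t2,t7},{t4,t7},{t5,t7},{t1,t4,t7},{t1,t5,t7},{t2,t4,t7},{t2,t5,t7}} {{t1,t3},{t1,t2,t3}}
  U123: {{t1,t4},{t2,t7},{t4,t7},{t1,t4,t7},{t2,t4,t7},{t2,t5,t7}} {{t1,t2,t3}}
C dims 3,5,2; δ0: rk 2, SNF 1^2; δ1: rk 2, SNF 1^2
degree 0: 3−2−0 = 1 → Ȟ^0 ≅ Z
degree 1: 5−2−2 = 1 → Ȟ^1 ≅ Z
degree 2: 2−0−2 = 0 → Ȟ^2 ≅ 0


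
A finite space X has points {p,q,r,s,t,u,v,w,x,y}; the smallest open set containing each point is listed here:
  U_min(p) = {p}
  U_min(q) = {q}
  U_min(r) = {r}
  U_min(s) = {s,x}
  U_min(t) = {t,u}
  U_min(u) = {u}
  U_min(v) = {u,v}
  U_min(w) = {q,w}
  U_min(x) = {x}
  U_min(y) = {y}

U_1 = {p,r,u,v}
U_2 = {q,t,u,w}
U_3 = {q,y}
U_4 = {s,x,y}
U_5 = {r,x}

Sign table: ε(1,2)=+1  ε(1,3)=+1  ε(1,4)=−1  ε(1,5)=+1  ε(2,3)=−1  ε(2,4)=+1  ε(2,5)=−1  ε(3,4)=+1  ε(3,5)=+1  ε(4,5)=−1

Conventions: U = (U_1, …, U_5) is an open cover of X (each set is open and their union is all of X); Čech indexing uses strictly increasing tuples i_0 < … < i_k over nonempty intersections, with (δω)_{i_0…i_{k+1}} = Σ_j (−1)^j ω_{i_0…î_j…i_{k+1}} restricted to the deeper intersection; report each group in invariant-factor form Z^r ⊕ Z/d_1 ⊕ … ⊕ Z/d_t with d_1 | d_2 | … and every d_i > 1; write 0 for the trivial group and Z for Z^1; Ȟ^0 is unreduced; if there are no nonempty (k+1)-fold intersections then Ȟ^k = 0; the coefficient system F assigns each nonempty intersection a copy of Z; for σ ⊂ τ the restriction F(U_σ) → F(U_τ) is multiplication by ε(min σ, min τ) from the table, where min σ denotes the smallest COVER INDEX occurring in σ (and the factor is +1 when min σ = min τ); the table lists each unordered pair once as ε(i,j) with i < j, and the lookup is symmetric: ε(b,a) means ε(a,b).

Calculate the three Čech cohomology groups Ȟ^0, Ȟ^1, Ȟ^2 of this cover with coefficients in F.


cover nerve:
  U12={u} U15={r} U23={q} U34={y} U45={x}
C dims 5,5; δ0: rk 4, SNF 1^4
Ȟ^0: (5−4)−0=1 ⇒ Z
Ȟ^1: (5−0)−4=1 ⇒ Z
Ȟ^2: (0−0)−0=0 ⇒ 0

Ȟ^0 = Z,  Ȟ^1 = Z,  Ȟ^2 = 0


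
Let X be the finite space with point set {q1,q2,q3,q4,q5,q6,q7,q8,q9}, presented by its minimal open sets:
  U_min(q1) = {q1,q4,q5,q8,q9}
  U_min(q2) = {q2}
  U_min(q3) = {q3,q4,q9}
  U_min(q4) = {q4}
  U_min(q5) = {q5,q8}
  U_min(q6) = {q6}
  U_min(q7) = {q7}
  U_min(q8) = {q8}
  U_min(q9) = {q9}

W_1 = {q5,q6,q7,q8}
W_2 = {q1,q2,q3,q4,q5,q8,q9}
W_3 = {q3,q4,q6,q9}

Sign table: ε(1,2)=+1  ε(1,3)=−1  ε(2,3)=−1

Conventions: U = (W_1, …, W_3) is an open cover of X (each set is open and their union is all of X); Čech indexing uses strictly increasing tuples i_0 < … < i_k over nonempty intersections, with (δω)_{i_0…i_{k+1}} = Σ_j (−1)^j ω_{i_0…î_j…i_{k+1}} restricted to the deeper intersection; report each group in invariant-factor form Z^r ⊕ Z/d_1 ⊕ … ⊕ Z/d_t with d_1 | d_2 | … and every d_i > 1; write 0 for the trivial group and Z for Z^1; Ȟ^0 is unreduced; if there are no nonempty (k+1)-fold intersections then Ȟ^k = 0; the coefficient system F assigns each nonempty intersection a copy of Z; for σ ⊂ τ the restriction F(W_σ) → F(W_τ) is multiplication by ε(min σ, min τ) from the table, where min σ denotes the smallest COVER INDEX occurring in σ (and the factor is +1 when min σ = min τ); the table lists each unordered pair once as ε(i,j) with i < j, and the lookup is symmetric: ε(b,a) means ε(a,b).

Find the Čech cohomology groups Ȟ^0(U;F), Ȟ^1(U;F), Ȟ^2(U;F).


nonempty intersections:
  W12={q5,q8} W13={q6} W23={q3,q4,q9}
C dims 3,3; δ0: rk 2, SNF 1^2
Ȟ^0: (3−2)−0=1 ⇒ Z
Ȟ^1: (3−0)−2=1 ⇒ Z
Ȟ^2: (0−0)−0=0 ⇒ 0

Ȟ^0 ≅ Z, Ȟ^1 ≅ Z and Ȟ^2 ≅ 0


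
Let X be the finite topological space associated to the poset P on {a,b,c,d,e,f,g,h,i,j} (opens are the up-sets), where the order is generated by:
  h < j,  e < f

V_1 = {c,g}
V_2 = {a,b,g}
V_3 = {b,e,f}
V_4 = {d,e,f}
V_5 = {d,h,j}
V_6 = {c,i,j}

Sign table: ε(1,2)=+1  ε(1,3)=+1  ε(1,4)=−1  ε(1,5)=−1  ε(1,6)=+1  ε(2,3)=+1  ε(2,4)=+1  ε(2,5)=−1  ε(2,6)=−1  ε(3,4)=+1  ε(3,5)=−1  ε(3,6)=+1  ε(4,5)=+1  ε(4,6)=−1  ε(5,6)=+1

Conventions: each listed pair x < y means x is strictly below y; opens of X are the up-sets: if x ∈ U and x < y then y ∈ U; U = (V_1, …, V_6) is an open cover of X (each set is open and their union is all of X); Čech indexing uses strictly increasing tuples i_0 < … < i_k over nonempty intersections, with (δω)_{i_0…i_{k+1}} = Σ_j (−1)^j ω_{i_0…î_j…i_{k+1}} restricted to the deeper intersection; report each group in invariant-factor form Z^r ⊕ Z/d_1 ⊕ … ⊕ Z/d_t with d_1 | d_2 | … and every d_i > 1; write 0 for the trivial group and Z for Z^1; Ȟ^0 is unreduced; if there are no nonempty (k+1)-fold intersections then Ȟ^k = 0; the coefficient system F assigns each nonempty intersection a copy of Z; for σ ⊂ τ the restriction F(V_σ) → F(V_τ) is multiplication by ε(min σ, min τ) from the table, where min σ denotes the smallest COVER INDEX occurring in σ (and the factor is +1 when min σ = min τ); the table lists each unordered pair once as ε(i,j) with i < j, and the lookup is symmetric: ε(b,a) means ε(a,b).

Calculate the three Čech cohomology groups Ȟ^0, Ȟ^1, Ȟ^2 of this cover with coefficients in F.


nonempty intersections:
  V12={g} V16={c} V23={b} V34={e,f} V45={d} V56={j}
C dims 6,6; δ0: rk 5, SNF 1^5
Ȟ^0: (6−5)−0=1 ⇒ Z
Ȟ^1: (6−0)−5=1 ⇒ Z
Ȟ^2: (0−0)−0=0 ⇒ 0

Ȟ^0 ≅ Z, Ȟ^1 ≅ Z, Ȟ^2 ≅ 0


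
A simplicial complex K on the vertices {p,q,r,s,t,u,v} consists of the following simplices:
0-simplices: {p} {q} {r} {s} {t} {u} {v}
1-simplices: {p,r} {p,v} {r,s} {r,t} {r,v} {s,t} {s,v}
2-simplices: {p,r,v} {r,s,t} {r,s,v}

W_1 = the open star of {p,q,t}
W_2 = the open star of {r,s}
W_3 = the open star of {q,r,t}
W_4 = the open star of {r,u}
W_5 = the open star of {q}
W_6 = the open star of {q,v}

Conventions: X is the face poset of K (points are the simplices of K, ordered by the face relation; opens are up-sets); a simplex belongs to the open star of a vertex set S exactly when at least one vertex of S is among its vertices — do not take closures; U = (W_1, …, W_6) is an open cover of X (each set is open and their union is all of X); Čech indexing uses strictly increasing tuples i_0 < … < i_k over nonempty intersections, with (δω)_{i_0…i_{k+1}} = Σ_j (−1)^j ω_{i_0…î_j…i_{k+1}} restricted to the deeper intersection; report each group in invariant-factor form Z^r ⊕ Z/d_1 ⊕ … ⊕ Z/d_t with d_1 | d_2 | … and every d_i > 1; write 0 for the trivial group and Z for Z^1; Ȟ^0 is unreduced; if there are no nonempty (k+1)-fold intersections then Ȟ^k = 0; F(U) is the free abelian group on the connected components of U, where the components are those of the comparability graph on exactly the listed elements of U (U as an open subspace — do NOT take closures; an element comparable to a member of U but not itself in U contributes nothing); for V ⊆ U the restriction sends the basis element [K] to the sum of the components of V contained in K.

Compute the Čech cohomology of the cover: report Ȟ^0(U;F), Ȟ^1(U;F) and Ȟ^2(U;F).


nerve simplices:
  W1={{p},{q},{t},{p,r},{p,v},{r,t},{s,t},{p,r,v},{r,s,t}} W2={{r},{s},{p,r},{r,s},{r,t},{r,v},{s,t},{s,v},{p,r,v},{r,s,t},{r,s,v}} W3={{q},{r},{t},{p,r},{r,s},{r,t},{r,v},{s,t},{p,r,v},{r,s,t},{r,s,v}} W4={{r},{u},{p,r},{r,s},{r,t},{r,v},{p,r,v},{r,s,t},{r,s,v}} W5={{q}} W6={{q},{v},{p,v},{r,v},{s,v},{p,r,v},{r,s,v}}
  W12={{p,r},{r,t},{s,t},{p,r,v},{r,s,t}} W13={{q},{t},{p,r},{r,t},{s,t},{p,r,v},{r,s,t}} W14={{p,r},{r,t},{p,r,v},{r,s,t}} W15={{q}} W16={{q},{p,v},{p,r,v}} W23={{r},{p,r},{r,s},{r,t},{r,v},{s,t},{p,r,v},{r,s,t},{r,s,v}} W24={{r},{p,r},{r,s},{r,t},{r,v},{p,r,v},{r,s,t},{r,s,v}} W26={{r,v},{s,v},{p,r,v},{r,s,v}} W34={{r},{p,r},{r,s},{r,t},{r,v},{p,r,v},{r,s,t},{r,s,v}} W35={{q}} W36={{q},{r,v},{p,r,v},{r,s,v}} W46={{r,v},{p,r,v},{r,s,v}} W56={{q}}
  W123={{p,r},{r,t},{s,t},{p,r,v},{r,s,t}} W124={{p,r},{r,t},{p,r,v},{r,s,t}} W126={{p,r,v}} W134={{p,r},{r,t},{p,r,v},{r,s,t}} W135={{q}} W136={{q},{p,r,v}} W146={{p,r,v}} W156={{q}} W234={{r},{p,r},{r,s},{r,t},{r,v},{p,r,v},{r,s,t},{r,s,v}} W236={{r,v},{p,r,v},{r,s,v}} W246={{r,v},{p,r,v},{r,s,v}} W346={{r,v},{p,r,v},{r,s,v}} W356={{q}}
  W1234={{p,r},{r,t},{p,r,v},{r,s,t}} W1236={{p,r,v}} W1246={{p,r,v}} W1346={{p,r,v}} W1356={{q}} W2346={{r,v},{p,r,v},{r,s,v}}
  W12346={{p,r,v}}
components per intersection:
  W1: {{p},{p,r},{p,v},{p,r,v}} {{q}} {{t},{r,t},{s,t},{r,s,t}}
  W2: {{r},{s},{p,r},{r,s},{r,t},{r,v},{s,t},{s,v},{p,r,v},{r,s,t},{r,s,v}}
  W3: {{q}} {{r},{t},{p,r},{r,s},{r,t},{r,v},{s,t},{p,r,v},{r,s,t},{r,s,v}}
  W4: {{r},{p,r},{r,s},{r,t},{r,v},{p,r,v},{r,s,t},{r,s,v}} {{u}}
  W5: {{q}}
  W6: {{q}} {{v},{p,v},{r,v},{s,v},{p,r,v},{r,s,v}}
  W12: {{p,r},{p,r,v}} {{r,t},{s,t},{r,s,t}}
  W13: {{q}} {{t},{r,t},{s,t},{r,s,t}} {{p,r},{p,r,v}}
  W14: {{p,r},{p,r,v}} {{r,t},{r,s,t}}
  W15: {{q}}
  W16: {{q}} {{p,v},{p,r,v}}
  W23: {{r},{p,r},{r,s},{r,t},{r,v},{s,t},{p,r,v},{r,s,t},{r,s,v}}
  W24: {{r},{p,r},{r,s},{r,t},{r,v},{p,r,v},{r,s,t},{r,s,v}}
  W26: {{r,v},{s,v},{p,r,v},{r,s,v}}
  W34: {{r},{p,r},{r,s},{r,t},{r,v},{p,r,v},{r,s,t},{r,s,v}}
  W35: {{q}}
  W36: {{q}} {{r,v},{p,r,v},{r,s,v}}
  W46: {{r,v},{p,r,v},{r,s,v}}
  W56: {{q}}
  W123: {{p,r},{p,r,v}} {{r,t},{s,t},{r,s,t}}
  W124: {{p,r},{p,r,v}} {{r,t},{r,s,t}}
  W126: {{p,r,v}}
  W134: {{p,r},{p,r,v}} {{r,t},{r,s,t}}
  W135: {{q}}
  W136: {{q}} {{p,r,v}}
  W146: {{p,r,v}}
  W156: {{q}}
  W234: {{r},{p,r},{r,s},{r,t},{r,v},{p,r,v},{r,s,t},{r,s,v}}
  W236: {{r,v},{p,r,v},{r,s,v}}
  W246: {{r,v},{p,r,v},{r,s,v}}
  W346: {{r,v},{p,r,v},{r,s,v}}
  W356: {{q}}
  W1234: {{p,r},{p,r,v}} {{r,t},{r,s,t}}
  W1236: {{p,r,v}}
  W1246: {{p,r,v}}
  W1346: {{p,r,v}}
  W1356: {{q}}
  W2346: {{r,v},{p,r,v},{r,s,v}}
  W12346: {{p,r,v}}
C dims 11,19,17,7; δ0: rk 8, SNF 1^8; δ1: rk 11, SNF 1^11; δ2: rk 6, SNF 1^6
degree 0: 11−8−0 = 3 → Ȟ^0 ≅ Z^3
degree 1: 19−11−8 = 0 → Ȟ^1 ≅ 0
degree 2: 17−6−11 = 0 → Ȟ^2 ≅ 0

Ȟ^0 ≅ Z^3, Ȟ^1 ≅ 0, Ȟ^2 ≅ 0


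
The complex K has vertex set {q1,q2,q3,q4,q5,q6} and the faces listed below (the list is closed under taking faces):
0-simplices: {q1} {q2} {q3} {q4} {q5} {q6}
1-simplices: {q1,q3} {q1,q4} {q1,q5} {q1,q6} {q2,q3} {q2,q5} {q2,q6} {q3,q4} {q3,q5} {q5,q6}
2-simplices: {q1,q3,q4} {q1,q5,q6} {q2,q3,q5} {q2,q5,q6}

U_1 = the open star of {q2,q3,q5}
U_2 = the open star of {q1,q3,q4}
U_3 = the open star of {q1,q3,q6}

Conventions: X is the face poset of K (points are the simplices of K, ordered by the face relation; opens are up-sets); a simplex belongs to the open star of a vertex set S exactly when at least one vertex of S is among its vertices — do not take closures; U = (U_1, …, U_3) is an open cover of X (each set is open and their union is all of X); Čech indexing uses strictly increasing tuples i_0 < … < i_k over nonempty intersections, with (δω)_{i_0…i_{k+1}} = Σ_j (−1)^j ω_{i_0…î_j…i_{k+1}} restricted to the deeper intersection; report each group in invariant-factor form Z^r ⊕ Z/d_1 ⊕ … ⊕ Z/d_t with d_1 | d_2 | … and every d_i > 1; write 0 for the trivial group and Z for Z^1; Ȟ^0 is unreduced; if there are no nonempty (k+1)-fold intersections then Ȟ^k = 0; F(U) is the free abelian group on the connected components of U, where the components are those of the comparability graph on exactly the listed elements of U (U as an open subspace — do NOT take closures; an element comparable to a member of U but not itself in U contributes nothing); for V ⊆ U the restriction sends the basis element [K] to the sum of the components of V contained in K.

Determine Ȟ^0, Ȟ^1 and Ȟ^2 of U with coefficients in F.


nerve of the cover:
  U1={{q2},{q3},{q5},{q1,q3},{q1,q5},{q2,q3},{q2,q5},{q2,q6},{q3,q4},{q3,q5},{q5,q6},{q1,q3,q4},{q1,q5,q6},{q2,q3,q5},{q2,q5,q6}} U2={{q1},{q3},{q4},{q1,q3},{q1,q4},{q1,q5},{q1,q6},{q2,q3},{q3,q4},{q3,q5},{q1,q3,q4},{q1,q5,q6},{q2,q3,q5}} U3={{q1},{q3},{q6},{q1,q3},{q1,q4},{q1,q5},{q1,q6},{q2,q3},{q2,q6},{q3,q4},{q3,q5},{q5,q6},{q1,q3,q4},{q1,q5,q6},{q2,q3,q5},{q2,q5,q6}}
  U12={{q3},{q1,q3},{q1,q5},{q2,q3},{q3,q4},{q3,q5},{q1,q3,q4},{q1,q5,q6},{q2,q3,q5}} U13={{q3},{q1,q3},{q1,q5},{q2,q3},{q2,q6},{q3,q4},{q3,q5},{q5,q6},{q1,q3,q4},{q1,q5,q6},{q2,q3,q5},{q2,q5,q6}} U23={{q1},{q3},{q1,q3},{q1,q4},{q1,q5},{q1,q6},{q2,q3},{q3,q4},{q3,q5},{q1,q3,q4},{q1,q5,q6},{q2,q3,q5}}
  U123={{q3},{q1,q3},{q1,q5},{q2,q3},{q3,q4},{q3,q5},{q1,q3,q4},{q1,q5,q6},{q2,q3,q5}}
components per intersection:
  U1: {{q2},{q3},{q5},{q1,q3},{q1,q5},{q2,q3},{q2,q5},{q2,q6},{q3,q4},{q3,q5},{q5,q6},{q1,q3,q4},{q1,q5,q6},{q2,q3,q5},{q2,q5,q6}}
  U2: {{q1},{q3},{q4},{q1,q3},{q1,q4},{q1,q5},{q1,q6},{q2,q3},{q3,q4},{q3,q5},{q1,q3,q4},{q1,q5,q6},{q2,q3,q5}}
  U3: {{q1},{q3},{q6},{q1,q3},{q1,q4},{q1,q5},{q1,q6},{q2,q3},{q2,q6},{q3,q4},{q3,q5},{q5,q6},{q1,q3,q4},{q1,q5,q6},{q2,q3,q5},{q2,q5,q6}}
  U12: {{q3},{q1,q3},{q2,q3},{q3,q4},{q3,q5},{q1,q3,q4},{q2,q3,q5}} {{q1,q5},{q1,q5,q6}}
  U13: {{q3},{q1,q3},{q2,q3},{q3,q4},{q3,q5},{q1,q3,q4},{q2,q3,q5}} {{q1,q5},{q2,q6},{q5,q6},{q1,q5,q6},{q2,q5,q6}}
  U23: {{q1},{q3},{q1,q3},{q1,q4},{q1,q5},{q1,q6},{q2,q3},{q3,q4},{q3,q5},{q1,q3,q4},{q1,q5,q6},{q2,q3,q5}}
  U123: {{q3},{q1,q3},{q2,q3},{q3,q4},{q3,q5},{q1,q3,q4},{q2,q3,q5}} {{q1,q5},{q1,q5,q6}}
C dims 3,5,2; δ0: rk 2, SNF 1^2; δ1: rk 2, SNF 1^2
Ȟ^0 = (3 − 2) − 0 = 1, so Ȟ^0 ≅ Z
Ȟ^1 = (5 − 2) − 2 = 1, so Ȟ^1 ≅ Z
Ȟ^2 = (2 − 0) − 2 = 0, so Ȟ^2 ≅ 0

Ȟ^0 = Z, Ȟ^1 = Z and Ȟ^2 = 0
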